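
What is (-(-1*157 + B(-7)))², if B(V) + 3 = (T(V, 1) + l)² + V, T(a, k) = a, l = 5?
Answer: 26569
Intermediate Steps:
B(V) = -3 + V + (5 + V)² (B(V) = -3 + ((V + 5)² + V) = -3 + ((5 + V)² + V) = -3 + (V + (5 + V)²) = -3 + V + (5 + V)²)
(-(-1*157 + B(-7)))² = (-(-1*157 + (-3 - 7 + (5 - 7)²)))² = (-(-157 + (-3 - 7 + (-2)²)))² = (-(-157 + (-3 - 7 + 4)))² = (-(-157 - 6))² = (-1*(-163))² = 163² = 26569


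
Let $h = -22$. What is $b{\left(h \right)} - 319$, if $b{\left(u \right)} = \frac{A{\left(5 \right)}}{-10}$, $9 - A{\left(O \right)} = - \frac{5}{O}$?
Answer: $-320$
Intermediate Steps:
$A{\left(O \right)} = 9 + \frac{5}{O}$ ($A{\left(O \right)} = 9 - - \frac{5}{O} = 9 + \frac{5}{O}$)
$b{\left(u \right)} = -1$ ($b{\left(u \right)} = \frac{9 + \frac{5}{5}}{-10} = \left(9 + 5 \cdot \frac{1}{5}\right) \left(- \frac{1}{10}\right) = \left(9 + 1\right) \left(- \frac{1}{10}\right) = 10 \left(- \frac{1}{10}\right) = -1$)
$b{\left(h \right)} - 319 = -1 - 319 = -320$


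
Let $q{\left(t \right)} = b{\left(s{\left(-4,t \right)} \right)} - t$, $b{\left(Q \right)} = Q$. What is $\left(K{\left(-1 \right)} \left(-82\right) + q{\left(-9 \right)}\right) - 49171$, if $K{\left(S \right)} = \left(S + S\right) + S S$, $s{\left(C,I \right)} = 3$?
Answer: $-49077$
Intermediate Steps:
$q{\left(t \right)} = 3 - t$
$K{\left(S \right)} = S^{2} + 2 S$ ($K{\left(S \right)} = 2 S + S^{2} = S^{2} + 2 S$)
$\left(K{\left(-1 \right)} \left(-82\right) + q{\left(-9 \right)}\right) - 49171 = \left(- (2 - 1) \left(-82\right) + \left(3 - -9\right)\right) - 49171 = \left(\left(-1\right) 1 \left(-82\right) + \left(3 + 9\right)\right) - 49171 = \left(\left(-1\right) \left(-82\right) + 12\right) - 49171 = \left(82 + 12\right) - 49171 = 94 - 49171 = -49077$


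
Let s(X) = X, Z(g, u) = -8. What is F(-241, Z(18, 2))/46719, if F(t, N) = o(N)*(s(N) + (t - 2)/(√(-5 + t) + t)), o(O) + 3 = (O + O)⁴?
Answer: -26740937249/2724979113 + 1769391*I*√246/302775457 ≈ -9.8133 + 0.091658*I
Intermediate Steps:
o(O) = -3 + 16*O⁴ (o(O) = -3 + (O + O)⁴ = -3 + (2*O)⁴ = -3 + 16*O⁴)
F(t, N) = (-3 + 16*N⁴)*(N + (-2 + t)/(t + √(-5 + t))) (F(t, N) = (-3 + 16*N⁴)*(N + (t - 2)/(√(-5 + t) + t)) = (-3 + 16*N⁴)*(N + (-2 + t)/(t + √(-5 + t))))
F(-241, Z(18, 2))/46719 = ((-3 + 16*(-8)⁴)*(-2 - 241 - 8*(-241) - 8*√(-5 - 241))/(-241 + √(-5 - 241)))/46719 = ((-3 + 16*4096)*(-2 - 241 + 1928 - 8*I*√246)/(-241 + √(-246)))*(1/46719) = ((-3 + 65536)*(-2 - 241 + 1928 - 8*I*√246)/(-241 + I*√246))*(1/46719) = (65533*(-2 - 241 + 1928 - 8*I*√246)/(-241 + I*√246))*(1/46719) = (65533*(1685 - 8*I*√246)/(-241 + I*√246))*(1/46719) = 65533*(1685 - 8*I*√246)/(46719*(-241 + I*√246))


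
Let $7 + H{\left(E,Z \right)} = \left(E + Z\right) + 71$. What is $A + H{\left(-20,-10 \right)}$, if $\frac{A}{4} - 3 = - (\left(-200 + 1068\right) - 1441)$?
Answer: $2338$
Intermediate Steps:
$H{\left(E,Z \right)} = 64 + E + Z$ ($H{\left(E,Z \right)} = -7 + \left(\left(E + Z\right) + 71\right) = -7 + \left(71 + E + Z\right) = 64 + E + Z$)
$A = 2304$ ($A = 12 + 4 \left(- (\left(-200 + 1068\right) - 1441)\right) = 12 + 4 \left(- (868 - 1441)\right) = 12 + 4 \left(\left(-1\right) \left(-573\right)\right) = 12 + 4 \cdot 573 = 12 + 2292 = 2304$)
$A + H{\left(-20,-10 \right)} = 2304 - -34 = 2304 + 34 = 2338$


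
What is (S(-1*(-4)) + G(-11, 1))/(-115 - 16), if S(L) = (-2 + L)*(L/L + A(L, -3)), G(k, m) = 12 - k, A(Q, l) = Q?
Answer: -33/131 ≈ -0.25191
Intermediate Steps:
S(L) = (1 + L)*(-2 + L) (S(L) = (-2 + L)*(L/L + L) = (-2 + L)*(1 + L) = (1 + L)*(-2 + L))
(S(-1*(-4)) + G(-11, 1))/(-115 - 16) = ((-2 + (-1*(-4))² - (-1)*(-4)) + (12 - 1*(-11)))/(-115 - 16) = ((-2 + 4² - 1*4) + (12 + 11))/(-131) = ((-2 + 16 - 4) + 23)*(-1/131) = (10 + 23)*(-1/131) = 33*(-1/131) = -33/131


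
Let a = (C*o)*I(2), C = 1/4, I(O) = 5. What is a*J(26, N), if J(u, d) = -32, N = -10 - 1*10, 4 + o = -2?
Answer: 240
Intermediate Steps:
o = -6 (o = -4 - 2 = -6)
N = -20 (N = -10 - 10 = -20)
C = ¼ ≈ 0.25000
a = -15/2 (a = ((¼)*(-6))*5 = -3/2*5 = -15/2 ≈ -7.5000)
a*J(26, N) = -15/2*(-32) = 240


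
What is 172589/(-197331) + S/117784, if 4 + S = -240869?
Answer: -67859932739/23242434504 ≈ -2.9197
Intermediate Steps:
S = -240873 (S = -4 - 240869 = -240873)
172589/(-197331) + S/117784 = 172589/(-197331) - 240873/117784 = 172589*(-1/197331) - 240873*1/117784 = -172589/197331 - 240873/117784 = -67859932739/23242434504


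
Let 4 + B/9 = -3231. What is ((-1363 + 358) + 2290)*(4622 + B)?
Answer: -31473505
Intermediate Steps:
B = -29115 (B = -36 + 9*(-3231) = -36 - 29079 = -29115)
((-1363 + 358) + 2290)*(4622 + B) = ((-1363 + 358) + 2290)*(4622 - 29115) = (-1005 + 2290)*(-24493) = 1285*(-24493) = -31473505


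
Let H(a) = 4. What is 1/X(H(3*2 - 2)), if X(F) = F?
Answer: 1/4 ≈ 0.25000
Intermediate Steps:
1/X(H(3*2 - 2)) = 1/4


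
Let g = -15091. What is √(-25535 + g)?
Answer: 3*I*√4514 ≈ 201.56*I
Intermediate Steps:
√(-25535 + g) = √(-25535 - 15091) = √(-40626) = 3*I*√4514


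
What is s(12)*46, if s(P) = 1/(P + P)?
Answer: 23/12 ≈ 1.9167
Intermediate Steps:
s(P) = 1/(2*P)
s(12)*46 = ((½)/12)*46 = ((½)*(1/12))*46 = (1/24)*46 = 23/12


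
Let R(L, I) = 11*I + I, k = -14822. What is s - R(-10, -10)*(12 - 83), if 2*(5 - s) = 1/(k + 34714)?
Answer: -338760761/39784 ≈ -8515.0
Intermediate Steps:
R(L, I) = 12*I
s = 198919/39784 (s = 5 - 1/(2*(-14822 + 34714)) = 5 - 1/2/19892 = 5 - 1/2*1/19892 = 5 - 1/39784 = 198919/39784 ≈ 5.0000)
s - R(-10, -10)*(12 - 83) = 198919/39784 - 12*(-10)*(12 - 83) = 198919/39784 - (-120)*(-71) = 198919/39784 - 1*8520 = 198919/39784 - 8520 = -338760761/39784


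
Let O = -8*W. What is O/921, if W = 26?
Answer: -208/921 ≈ -0.22584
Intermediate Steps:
O = -208 (O = -8*26 = -208)
O/921 = -208/921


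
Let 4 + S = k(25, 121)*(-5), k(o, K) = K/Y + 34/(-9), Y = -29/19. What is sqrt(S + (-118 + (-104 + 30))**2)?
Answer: sqrt(282136505)/87 ≈ 193.07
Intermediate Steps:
Y = -29/19 (Y = -29*1/19 = -29/19 ≈ -1.5263)
k(o, K) = -34/9 - 19*K/29 (k(o, K) = K/(-29/19) + 34/(-9) = K*(-19/29) + 34*(-1/9) = -19*K/29 - 34/9 = -34/9 - 19*K/29)
S = 107341/261 (S = -4 + (-34/9 - 19/29*121)*(-5) = -4 + (-34/9 - 2299/29)*(-5) = -4 - 21677/261*(-5) = -4 + 108385/261 = 107341/261 ≈ 411.27)
sqrt(S + (-118 + (-104 + 30))**2) = sqrt(107341/261 + (-118 + (-104 + 30))**2) = sqrt(107341/261 + (-118 - 74)**2) = sqrt(107341/261 + (-192)**2) = sqrt(107341/261 + 36864) = sqrt(9728845/261) = sqrt(282136505)/87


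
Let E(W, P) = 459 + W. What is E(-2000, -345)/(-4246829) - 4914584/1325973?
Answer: -20869354529743/5631180589617 ≈ -3.7060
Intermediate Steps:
E(-2000, -345)/(-4246829) - 4914584/1325973 = (459 - 2000)/(-4246829) - 4914584/1325973 = -1541*(-1/4246829) - 4914584*1/1325973 = 1541/4246829 - 4914584/1325973 = -20869354529743/5631180589617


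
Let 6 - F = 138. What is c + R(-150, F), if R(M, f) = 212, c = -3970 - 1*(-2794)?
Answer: -964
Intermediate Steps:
F = -132 (F = 6 - 1*138 = 6 - 138 = -132)
c = -1176 (c = -3970 + 2794 = -1176)
c + R(-150, F) = -1176 + 212 = -964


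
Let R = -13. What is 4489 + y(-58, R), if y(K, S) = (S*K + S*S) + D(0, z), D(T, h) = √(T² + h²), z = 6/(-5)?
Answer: 27066/5 ≈ 5413.2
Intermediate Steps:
z = -6/5 (z = 6*(-⅕) = -6/5 ≈ -1.2000)
y(K, S) = 6/5 + S² + K*S (y(K, S) = (S*K + S*S) + √(0² + (-6/5)²) = (K*S + S²) + √(0 + 36/25) = (S² + K*S) + √(36/25) = (S² + K*S) + 6/5 = 6/5 + S² + K*S)
4489 + y(-58, R) = 4489 + (6/5 + (-13)² - 58*(-13)) = 4489 + (6/5 + 169 + 754) = 4489 + 4621/5 = 27066/5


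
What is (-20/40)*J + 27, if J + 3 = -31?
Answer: 44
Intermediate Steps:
J = -34 (J = -3 - 31 = -34)
(-20/40)*J + 27 = -20/40*(-34) + 27 = -20*1/40*(-34) + 27 = -1/2*(-34) + 27 = 17 + 27 = 44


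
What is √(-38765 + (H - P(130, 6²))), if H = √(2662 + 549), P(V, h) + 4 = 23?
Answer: √(-38784 + 13*√19) ≈ 196.79*I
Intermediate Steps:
P(V, h) = 19 (P(V, h) = -4 + 23 = 19)
H = 13*√19 (H = √3211 = 13*√19 ≈ 56.666)
√(-38765 + (H - P(130, 6²))) = √(-38765 + (13*√19 - 1*19)) = √(-38765 + (13*√19 - 19)) = √(-38765 + (-19 + 13*√19)) = √(-38784 + 13*√19)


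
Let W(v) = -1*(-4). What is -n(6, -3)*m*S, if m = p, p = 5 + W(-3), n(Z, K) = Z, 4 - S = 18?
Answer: 756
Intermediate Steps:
S = -14 (S = 4 - 1*18 = 4 - 18 = -14)
W(v) = 4
p = 9 (p = 5 + 4 = 9)
m = 9
-n(6, -3)*m*S = -6*9*(-14) = -54*(-14) = -1*(-756) = 756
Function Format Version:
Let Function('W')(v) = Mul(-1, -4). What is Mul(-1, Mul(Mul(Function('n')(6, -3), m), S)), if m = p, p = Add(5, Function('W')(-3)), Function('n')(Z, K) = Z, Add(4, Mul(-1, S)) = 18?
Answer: 756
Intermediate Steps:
S = -14 (S = Add(4, Mul(-1, 18)) = Add(4, -18) = -14)
Function('W')(v) = 4
p = 9 (p = Add(5, 4) = 9)
m = 9
Mul(-1, Mul(Mul(Function('n')(6, -3), m), S)) = Mul(-1, Mul(Mul(6, 9), -14)) = Mul(-1, Mul(54, -14)) = Mul(-1, -756) = 756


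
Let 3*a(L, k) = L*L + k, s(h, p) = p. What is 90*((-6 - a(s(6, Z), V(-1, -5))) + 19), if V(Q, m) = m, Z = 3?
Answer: 1050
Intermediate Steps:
a(L, k) = k/3 + L²/3 (a(L, k) = (L*L + k)/3 = (L² + k)/3 = (k + L²)/3 = k/3 + L²/3)
90*((-6 - a(s(6, Z), V(-1, -5))) + 19) = 90*((-6 - ((⅓)*(-5) + (⅓)*3²)) + 19) = 90*((-6 - (-5/3 + (⅓)*9)) + 19) = 90*((-6 - (-5/3 + 3)) + 19) = 90*((-6 - 1*4/3) + 19) = 90*((-6 - 4/3) + 19) = 90*(-22/3 + 19) = 90*(35/3) = 1050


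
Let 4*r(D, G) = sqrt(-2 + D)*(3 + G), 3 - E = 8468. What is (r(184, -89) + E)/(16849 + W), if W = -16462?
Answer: -8465/387 - sqrt(182)/18 ≈ -22.623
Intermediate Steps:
E = -8465 (E = 3 - 1*8468 = 3 - 8468 = -8465)
r(D, G) = sqrt(-2 + D)*(3 + G)/4 (r(D, G) = (sqrt(-2 + D)*(3 + G))/4 = sqrt(-2 + D)*(3 + G)/4)
(r(184, -89) + E)/(16849 + W) = (sqrt(-2 + 184)*(3 - 89)/4 - 8465)/(16849 - 16462) = ((1/4)*sqrt(182)*(-86) - 8465)/387 = (-43*sqrt(182)/2 - 8465)*(1/387) = (-8465 - 43*sqrt(182)/2)*(1/387) = -8465/387 - sqrt(182)/18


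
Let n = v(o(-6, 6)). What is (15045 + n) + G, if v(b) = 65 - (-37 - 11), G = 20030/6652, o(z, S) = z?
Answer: 50425523/3326 ≈ 15161.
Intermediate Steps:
G = 10015/3326 (G = 20030*(1/6652) = 10015/3326 ≈ 3.0111)
v(b) = 113 (v(b) = 65 - 1*(-48) = 65 + 48 = 113)
n = 113
(15045 + n) + G = (15045 + 113) + 10015/3326 = 15158 + 10015/3326 = 50425523/3326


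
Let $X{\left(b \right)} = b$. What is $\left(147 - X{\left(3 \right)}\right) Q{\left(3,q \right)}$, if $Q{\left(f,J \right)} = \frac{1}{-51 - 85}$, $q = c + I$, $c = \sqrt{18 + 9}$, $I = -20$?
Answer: $- \frac{18}{17} \approx -1.0588$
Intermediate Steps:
$c = 3 \sqrt{3}$ ($c = \sqrt{27} = 3 \sqrt{3} \approx 5.1962$)
$q = -20 + 3 \sqrt{3}$ ($q = 3 \sqrt{3} - 20 = -20 + 3 \sqrt{3} \approx -14.804$)
$Q{\left(f,J \right)} = - \frac{1}{136}$ ($Q{\left(f,J \right)} = \frac{1}{-136} = - \frac{1}{136}$)
$\left(147 - X{\left(3 \right)}\right) Q{\left(3,q \right)} = \left(147 - 3\right) \left(- \frac{1}{136}\right) = 144 \left(- \frac{1}{136}\right) = - \frac{18}{17}$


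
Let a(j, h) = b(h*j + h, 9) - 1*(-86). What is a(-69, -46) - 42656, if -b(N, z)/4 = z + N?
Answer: -55118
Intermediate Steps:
b(N, z) = -4*N - 4*z (b(N, z) = -4*(z + N) = -4*(N + z) = -4*N - 4*z)
a(j, h) = 50 - 4*h - 4*h*j (a(j, h) = (-4*(h*j + h) - 4*9) - 1*(-86) = (-4*(h + h*j) - 36) + 86 = ((-4*h - 4*h*j) - 36) + 86 = (-36 - 4*h - 4*h*j) + 86 = 50 - 4*h - 4*h*j)
a(-69, -46) - 42656 = (50 - 4*(-46)*(1 - 69)) - 42656 = (50 - 4*(-46)*(-68)) - 42656 = (50 - 12512) - 42656 = -12462 - 42656 = -55118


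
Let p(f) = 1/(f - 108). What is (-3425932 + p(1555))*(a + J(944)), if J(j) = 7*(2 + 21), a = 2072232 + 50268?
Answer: -10522717476467583/1447 ≈ -7.2721e+12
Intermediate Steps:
p(f) = 1/(-108 + f)
a = 2122500
J(j) = 161 (J(j) = 7*23 = 161)
(-3425932 + p(1555))*(a + J(944)) = (-3425932 + 1/(-108 + 1555))*(2122500 + 161) = (-3425932 + 1/1447)*2122661 = -4957323603/1447*2122661 = -10522717476467583/1447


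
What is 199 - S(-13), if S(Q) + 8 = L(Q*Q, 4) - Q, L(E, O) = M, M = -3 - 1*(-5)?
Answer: 192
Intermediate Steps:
M = 2 (M = -3 + 5 = 2)
L(E, O) = 2
S(Q) = -6 - Q (S(Q) = -8 + (2 - Q) = -6 - Q)
199 - S(-13) = 199 - (-6 - 1*(-13)) = 199 - (-6 + 13) = 199 - 1*7 = 199 - 7 = 192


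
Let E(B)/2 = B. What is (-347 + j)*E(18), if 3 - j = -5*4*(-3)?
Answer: -14544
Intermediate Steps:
E(B) = 2*B
j = -57 (j = 3 - (-5*4)*(-3) = 3 - (-20)*(-3) = 3 - 1*60 = 3 - 60 = -57)
(-347 + j)*E(18) = (-347 - 57)*(2*18) = -404*36 = -14544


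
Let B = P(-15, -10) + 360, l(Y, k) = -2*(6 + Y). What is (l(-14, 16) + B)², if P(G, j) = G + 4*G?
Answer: 90601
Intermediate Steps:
P(G, j) = 5*G
l(Y, k) = -12 - 2*Y
B = 285 (B = 5*(-15) + 360 = -75 + 360 = 285)
(l(-14, 16) + B)² = ((-12 - 2*(-14)) + 285)² = ((-12 + 28) + 285)² = (16 + 285)² = 301² = 90601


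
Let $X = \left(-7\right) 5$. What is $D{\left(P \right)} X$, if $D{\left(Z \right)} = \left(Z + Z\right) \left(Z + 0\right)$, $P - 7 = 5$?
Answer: $-10080$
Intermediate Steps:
$P = 12$ ($P = 7 + 5 = 12$)
$D{\left(Z \right)} = 2 Z^{2}$ ($D{\left(Z \right)} = 2 Z Z = 2 Z^{2}$)
$X = -35$
$D{\left(P \right)} X = 2 \cdot 12^{2} \left(-35\right) = 2 \cdot 144 \left(-35\right) = 288 \left(-35\right) = -10080$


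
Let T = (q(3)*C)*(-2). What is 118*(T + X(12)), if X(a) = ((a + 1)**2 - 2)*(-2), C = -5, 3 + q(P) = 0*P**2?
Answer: -42952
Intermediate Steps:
q(P) = -3 (q(P) = -3 + 0*P**2 = -3 + 0 = -3)
T = -30 (T = -3*(-5)*(-2) = 15*(-2) = -30)
X(a) = 4 - 2*(1 + a)**2 (X(a) = ((1 + a)**2 - 2)*(-2) = (-2 + (1 + a)**2)*(-2) = 4 - 2*(1 + a)**2)
118*(T + X(12)) = 118*(-30 + (4 - 2*(1 + 12)**2)) = 118*(-30 + (4 - 2*13**2)) = 118*(-30 + (4 - 2*169)) = 118*(-30 + (4 - 338)) = 118*(-30 - 334) = 118*(-364) = -42952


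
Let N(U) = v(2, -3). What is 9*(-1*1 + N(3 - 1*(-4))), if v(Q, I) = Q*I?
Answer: -63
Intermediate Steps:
v(Q, I) = I*Q
N(U) = -6 (N(U) = -3*2 = -6)
9*(-1*1 + N(3 - 1*(-4))) = 9*(-1*1 - 6) = 9*(-1 - 6) = 9*(-7) = -63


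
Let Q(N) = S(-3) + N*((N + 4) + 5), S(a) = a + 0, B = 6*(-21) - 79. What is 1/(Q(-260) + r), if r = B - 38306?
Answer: 1/26746 ≈ 3.7389e-5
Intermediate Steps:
B = -205 (B = -126 - 79 = -205)
S(a) = a
Q(N) = -3 + N*(9 + N) (Q(N) = -3 + N*((N + 4) + 5) = -3 + N*((4 + N) + 5) = -3 + N*(9 + N))
r = -38511 (r = -205 - 38306 = -38511)
1/(Q(-260) + r) = 1/((-3 + (-260)**2 + 9*(-260)) - 38511) = 1/((-3 + 67600 - 2340) - 38511) = 1/(65257 - 38511) = 1/26746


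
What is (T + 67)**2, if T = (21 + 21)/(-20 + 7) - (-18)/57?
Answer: 250557241/61009 ≈ 4106.9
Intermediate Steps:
T = -720/247 (T = 42/(-13) - (-18)/57 = 42*(-1/13) - 1*(-6/19) = -42/13 + 6/19 = -720/247 ≈ -2.9150)
(T + 67)**2 = (-720/247 + 67)**2 = (15829/247)**2 = 250557241/61009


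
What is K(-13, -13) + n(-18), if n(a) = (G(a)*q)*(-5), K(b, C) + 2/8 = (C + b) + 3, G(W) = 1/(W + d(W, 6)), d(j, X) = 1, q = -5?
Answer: -1681/68 ≈ -24.721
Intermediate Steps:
G(W) = 1/(1 + W) (G(W) = 1/(W + 1) = 1/(1 + W))
K(b, C) = 11/4 + C + b (K(b, C) = -¼ + ((C + b) + 3) = -¼ + (3 + C + b) = 11/4 + C + b)
n(a) = 25/(1 + a) (n(a) = (-5/(1 + a))*(-5) = -5/(1 + a)*(-5) = 25/(1 + a))
K(-13, -13) + n(-18) = (11/4 - 13 - 13) + 25/(1 - 18) = -93/4 + 25/(-17) = -93/4 + 25*(-1/17) = -93/4 - 25/17 = -1681/68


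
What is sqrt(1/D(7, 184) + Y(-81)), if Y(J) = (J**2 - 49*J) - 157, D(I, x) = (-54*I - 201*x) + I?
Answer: sqrt(14474442929970)/37355 ≈ 101.85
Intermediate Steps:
D(I, x) = -201*x - 53*I (D(I, x) = (-201*x - 54*I) + I = -201*x - 53*I)
Y(J) = -157 + J**2 - 49*J
sqrt(1/D(7, 184) + Y(-81)) = sqrt(1/(-201*184 - 53*7) + (-157 + (-81)**2 - 49*(-81))) = sqrt(1/(-36984 - 371) + (-157 + 6561 + 3969)) = sqrt(1/(-37355) + 10373) = sqrt(-1/37355 + 10373) = sqrt(387483414/37355) = sqrt(14474442929970)/37355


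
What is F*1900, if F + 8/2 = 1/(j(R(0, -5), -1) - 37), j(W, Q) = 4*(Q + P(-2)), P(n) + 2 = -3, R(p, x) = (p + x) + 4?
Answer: -465500/61 ≈ -7631.1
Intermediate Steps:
R(p, x) = 4 + p + x
P(n) = -5 (P(n) = -2 - 3 = -5)
j(W, Q) = -20 + 4*Q (j(W, Q) = 4*(Q - 5) = 4*(-5 + Q) = -20 + 4*Q)
F = -245/61 (F = -4 + 1/((-20 + 4*(-1)) - 37) = -4 + 1/((-20 - 4) - 37) = -4 + 1/(-24 - 37) = -4 + 1/(-61) = -4 - 1/61 = -245/61 ≈ -4.0164)
F*1900 = -245/61*1900 = -465500/61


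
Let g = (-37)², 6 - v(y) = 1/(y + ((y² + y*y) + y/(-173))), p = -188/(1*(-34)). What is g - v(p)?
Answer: 4541718653/3332112 ≈ 1363.0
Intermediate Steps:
p = 94/17 (p = -188/(-34) = -188*(-1/34) = 94/17 ≈ 5.5294)
v(y) = 6 - 1/(2*y² + 172*y/173) (v(y) = 6 - 1/(y + ((y² + y*y) + y/(-173))) = 6 - 1/(y + ((y² + y²) + y*(-1/173))) = 6 - 1/(y + (2*y² - y/173)) = 6 - 1/(2*y² + 172*y/173))
g = 1369
g - v(p) = 1369 - (-173 + 1032*(94/17) + 2076*(94/17)²)/(2*94/17*(86 + 173*(94/17))) = 1369 - 17*(-173 + 97008/17 + 2076*(8836/289))/(2*94*(86 + 16262/17)) = 1369 - 17*(-173 + 97008/17 + 18343536/289)/(2*94*17724/17) = 1369 - 17*17*19942675/(2*94*17724*289) = 1369 - 1*19942675/3332112 = 1369 - 19942675/3332112 = 4541718653/3332112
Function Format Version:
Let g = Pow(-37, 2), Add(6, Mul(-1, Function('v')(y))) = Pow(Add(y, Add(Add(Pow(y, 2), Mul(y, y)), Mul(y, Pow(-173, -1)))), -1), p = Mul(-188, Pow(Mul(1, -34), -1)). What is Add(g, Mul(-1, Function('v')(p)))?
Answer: Rational(4541718653, 3332112) ≈ 1363.0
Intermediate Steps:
p = Rational(94, 17) (p = Mul(-188, Pow(-34, -1)) = Mul(-188, Rational(-1, 34)) = Rational(94, 17) ≈ 5.5294)
Function('v')(y) = Add(6, Mul(-1, Pow(Add(Mul(2, Pow(y, 2)), Mul(Rational(172, 173), y)), -1))) (Function('v')(y) = Add(6, Mul(-1, Pow(Add(y, Add(Add(Pow(y, 2), Mul(y, y)), Mul(y, Pow(-173, -1)))), -1))) = Add(6, Mul(-1, Pow(Add(y, Add(Add(Pow(y, 2), Pow(y, 2)), Mul(y, Rational(-1, 173)))), -1))) = Add(6, Mul(-1, Pow(Add(y, Add(Mul(2, Pow(y, 2)), Mul(Rational(-1, 173), y))), -1))) = Add(6, Mul(-1, Pow(Add(Mul(2, Pow(y, 2)), Mul(Rational(172, 173), y)), -1))))
g = 1369
Add(g, Mul(-1, Function('v')(p))) = Add(1369, Mul(-1, Mul(Rational(1, 2), Pow(Rational(94, 17), -1), Pow(Add(86, Mul(173, Rational(94, 17))), -1), Add(-173, Mul(1032, Rational(94, 17)), Mul(2076, Pow(Rational(94, 17), 2)))))) = Add(1369, Mul(-1, Mul(Rational(1, 2), Rational(17, 94), Pow(Add(86, Rational(16262, 17)), -1), Add(-173, Rational(97008, 17), Mul(2076, Rational(8836, 289)))))) = Add(1369, Mul(-1, Mul(Rational(1, 2), Rational(17, 94), Pow(Rational(17724, 17), -1), Add(-173, Rational(97008, 17), Rational(18343536, 289))))) = Add(1369, Mul(-1, Mul(Rational(1, 2), Rational(17, 94), Rational(17, 17724), Rational(19942675, 289)))) = Add(1369, Mul(-1, Rational(19942675, 3332112))) = Add(1369, Rational(-19942675, 3332112)) = Rational(4541718653, 3332112)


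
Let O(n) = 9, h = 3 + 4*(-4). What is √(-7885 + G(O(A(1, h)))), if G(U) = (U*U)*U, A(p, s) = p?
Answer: 2*I*√1789 ≈ 84.593*I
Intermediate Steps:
h = -13 (h = 3 - 16 = -13)
G(U) = U³ (G(U) = U²*U = U³)
√(-7885 + G(O(A(1, h)))) = √(-7885 + 9³) = √(-7885 + 729) = √(-7156) = 2*I*√1789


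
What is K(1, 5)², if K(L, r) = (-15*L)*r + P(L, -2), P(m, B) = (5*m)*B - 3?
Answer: 7744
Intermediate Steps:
P(m, B) = -3 + 5*B*m (P(m, B) = 5*B*m - 3 = -3 + 5*B*m)
K(L, r) = -3 - 10*L - 15*L*r (K(L, r) = (-15*L)*r + (-3 + 5*(-2)*L) = -15*L*r + (-3 - 10*L) = -3 - 10*L - 15*L*r)
K(1, 5)² = (-3 - 10*1 - 15*1*5)² = (-3 - 10 - 75)² = (-88)² = 7744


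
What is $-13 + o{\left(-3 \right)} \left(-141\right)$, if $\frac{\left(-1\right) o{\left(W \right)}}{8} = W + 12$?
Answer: $10139$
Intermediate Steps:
$o{\left(W \right)} = -96 - 8 W$ ($o{\left(W \right)} = - 8 \left(W + 12\right) = - 8 \left(12 + W\right) = -96 - 8 W$)
$-13 + o{\left(-3 \right)} \left(-141\right) = -13 + \left(-96 - -24\right) \left(-141\right) = -13 + \left(-96 + 24\right) \left(-141\right) = -13 - -10152 = -13 + 10152 = 10139$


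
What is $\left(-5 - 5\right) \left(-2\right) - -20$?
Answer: $40$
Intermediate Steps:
$\left(-5 - 5\right) \left(-2\right) - -20 = \left(-10\right) \left(-2\right) + 20 = 20 + 20 = 40$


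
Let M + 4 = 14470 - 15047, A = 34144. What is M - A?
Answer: -34725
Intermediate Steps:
M = -581 (M = -4 + (14470 - 15047) = -4 - 577 = -581)
M - A = -581 - 1*34144 = -581 - 34144 = -34725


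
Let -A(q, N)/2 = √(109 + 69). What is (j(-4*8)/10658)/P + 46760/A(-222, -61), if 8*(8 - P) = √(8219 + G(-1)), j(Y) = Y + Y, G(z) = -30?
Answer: 16384/21811597 - 11690*√178/89 + 256*√8189/21811597 ≈ -1752.4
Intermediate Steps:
A(q, N) = -2*√178 (A(q, N) = -2*√(109 + 69) = -2*√178)
j(Y) = 2*Y
P = 8 - √8189/8 (P = 8 - √(8219 - 30)/8 = 8 - √8189/8 ≈ -3.3116)
(j(-4*8)/10658)/P + 46760/A(-222, -61) = ((2*(-4*8))/10658)/(8 - √8189/8) + 46760/((-2*√178)) = ((2*(-32))*(1/10658))/(8 - √8189/8) + 46760*(-√178/356) = (-64*1/10658)/(8 - √8189/8) - 11690*√178/89 = -32/(5329*(8 - √8189/8)) - 11690*√178/89 = -11690*√178/89 - 32/(5329*(8 - √8189/8))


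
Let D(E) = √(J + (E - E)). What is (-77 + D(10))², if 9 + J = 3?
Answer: (77 - I*√6)² ≈ 5923.0 - 377.22*I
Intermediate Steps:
J = -6 (J = -9 + 3 = -6)
D(E) = I*√6 (D(E) = √(-6 + (E - E)) = √(-6 + 0) = √(-6) = I*√6)
(-77 + D(10))² = (-77 + I*√6)²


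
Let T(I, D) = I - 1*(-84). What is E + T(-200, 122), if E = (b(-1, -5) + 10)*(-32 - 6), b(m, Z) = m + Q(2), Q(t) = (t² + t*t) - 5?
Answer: -572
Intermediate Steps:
Q(t) = -5 + 2*t² (Q(t) = (t² + t²) - 5 = 2*t² - 5 = -5 + 2*t²)
T(I, D) = 84 + I (T(I, D) = I + 84 = 84 + I)
b(m, Z) = 3 + m (b(m, Z) = m + (-5 + 2*2²) = m + (-5 + 2*4) = m + (-5 + 8) = m + 3 = 3 + m)
E = -456 (E = ((3 - 1) + 10)*(-32 - 6) = (2 + 10)*(-38) = 12*(-38) = -456)
E + T(-200, 122) = -456 + (84 - 200) = -456 - 116 = -572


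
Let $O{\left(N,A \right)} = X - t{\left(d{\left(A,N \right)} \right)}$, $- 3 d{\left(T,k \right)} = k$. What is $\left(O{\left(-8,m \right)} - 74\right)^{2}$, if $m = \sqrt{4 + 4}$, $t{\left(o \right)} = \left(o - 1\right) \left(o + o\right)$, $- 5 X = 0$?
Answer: $\frac{556516}{81} \approx 6870.6$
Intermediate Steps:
$X = 0$ ($X = \left(- \frac{1}{5}\right) 0 = 0$)
$d{\left(T,k \right)} = - \frac{k}{3}$
$t{\left(o \right)} = 2 o \left(-1 + o\right)$ ($t{\left(o \right)} = \left(-1 + o\right) 2 o = 2 o \left(-1 + o\right)$)
$m = 2 \sqrt{2}$ ($m = \sqrt{8} = 2 \sqrt{2} \approx 2.8284$)
$O{\left(N,A \right)} = \frac{2 N \left(-1 - \frac{N}{3}\right)}{3}$ ($O{\left(N,A \right)} = 0 - 2 \left(- \frac{N}{3}\right) \left(-1 - \frac{N}{3}\right) = 0 - - \frac{2 N \left(-1 - \frac{N}{3}\right)}{3} = 0 + \frac{2 N \left(-1 - \frac{N}{3}\right)}{3} = \frac{2 N \left(-1 - \frac{N}{3}\right)}{3}$)
$\left(O{\left(-8,m \right)} - 74\right)^{2} = \left(\left(- \frac{2}{9}\right) \left(-8\right) \left(3 - 8\right) - 74\right)^{2} = \left(\left(- \frac{2}{9}\right) \left(-8\right) \left(-5\right) - 74\right)^{2} = \left(- \frac{80}{9} - 74\right)^{2} = \left(- \frac{746}{9}\right)^{2} = \frac{556516}{81}$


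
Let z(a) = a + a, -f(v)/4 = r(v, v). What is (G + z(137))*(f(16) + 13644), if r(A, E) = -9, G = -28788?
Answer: -390071520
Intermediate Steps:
f(v) = 36 (f(v) = -4*(-9) = 36)
z(a) = 2*a
(G + z(137))*(f(16) + 13644) = (-28788 + 2*137)*(36 + 13644) = (-28788 + 274)*13680 = -28514*13680 = -390071520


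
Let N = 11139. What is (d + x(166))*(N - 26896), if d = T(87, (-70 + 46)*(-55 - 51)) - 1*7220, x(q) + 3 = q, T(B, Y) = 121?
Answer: 109290552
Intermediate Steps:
x(q) = -3 + q
d = -7099 (d = 121 - 1*7220 = 121 - 7220 = -7099)
(d + x(166))*(N - 26896) = (-7099 + (-3 + 166))*(11139 - 26896) = (-7099 + 163)*(-15757) = -6936*(-15757) = 109290552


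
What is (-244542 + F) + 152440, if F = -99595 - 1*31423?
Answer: -223120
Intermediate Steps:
F = -131018 (F = -99595 - 31423 = -131018)
(-244542 + F) + 152440 = (-244542 - 131018) + 152440 = -375560 + 152440 = -223120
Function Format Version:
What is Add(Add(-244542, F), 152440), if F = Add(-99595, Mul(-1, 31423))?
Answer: -223120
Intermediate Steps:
F = -131018 (F = Add(-99595, -31423) = -131018)
Add(Add(-244542, F), 152440) = Add(Add(-244542, -131018), 152440) = Add(-375560, 152440) = -223120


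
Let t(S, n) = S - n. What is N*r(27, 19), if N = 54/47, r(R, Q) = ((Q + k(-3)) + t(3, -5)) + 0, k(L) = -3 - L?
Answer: 1458/47 ≈ 31.021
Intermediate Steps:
r(R, Q) = 8 + Q (r(R, Q) = ((Q + (-3 - 1*(-3))) + (3 - 1*(-5))) + 0 = ((Q + (-3 + 3)) + (3 + 5)) + 0 = ((Q + 0) + 8) + 0 = (Q + 8) + 0 = (8 + Q) + 0 = 8 + Q)
N = 54/47 (N = 54*(1/47) = 54/47 ≈ 1.1489)
N*r(27, 19) = 54*(8 + 19)/47 = (54/47)*27 = 1458/47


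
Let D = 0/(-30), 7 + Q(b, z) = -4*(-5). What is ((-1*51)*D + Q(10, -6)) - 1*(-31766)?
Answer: 31779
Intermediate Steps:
Q(b, z) = 13 (Q(b, z) = -7 - 4*(-5) = -7 + 20 = 13)
D = 0 (D = 0*(-1/30) = 0)
((-1*51)*D + Q(10, -6)) - 1*(-31766) = (-1*51*0 + 13) - 1*(-31766) = (-51*0 + 13) + 31766 = (0 + 13) + 31766 = 13 + 31766 = 31779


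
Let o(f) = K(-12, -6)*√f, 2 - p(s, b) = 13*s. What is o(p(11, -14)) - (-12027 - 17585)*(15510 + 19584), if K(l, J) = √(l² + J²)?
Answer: 1039203528 + 6*I*√705 ≈ 1.0392e+9 + 159.31*I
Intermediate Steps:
p(s, b) = 2 - 13*s
K(l, J) = √(J² + l²)
o(f) = 6*√5*√f (o(f) = √((-6)² + (-12)²)*√f = √(36 + 144)*√f = √180*√f = (6*√5)*√f = 6*√5*√f)
o(p(11, -14)) - (-12027 - 17585)*(15510 + 19584) = 6*√5*√(2 - 13*11) - (-12027 - 17585)*(15510 + 19584) = 6*√5*√(2 - 143) - (-29612)*35094 = 6*√5*√(-141) - 1*(-1039203528) = 6*√5*(I*√141) + 1039203528 = 6*I*√705 + 1039203528 = 1039203528 + 6*I*√705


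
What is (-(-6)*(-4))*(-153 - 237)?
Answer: 9360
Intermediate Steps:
(-(-6)*(-4))*(-153 - 237) = -3*8*(-390) = -24*(-390) = 9360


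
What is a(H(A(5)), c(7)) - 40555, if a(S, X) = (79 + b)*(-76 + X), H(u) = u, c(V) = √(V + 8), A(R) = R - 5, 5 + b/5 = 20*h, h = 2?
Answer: -59859 + 254*√15 ≈ -58875.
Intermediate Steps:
b = 175 (b = -25 + 5*(20*2) = -25 + 5*40 = -25 + 200 = 175)
A(R) = -5 + R
c(V) = √(8 + V)
a(S, X) = -19304 + 254*X (a(S, X) = (79 + 175)*(-76 + X) = 254*(-76 + X) = -19304 + 254*X)
a(H(A(5)), c(7)) - 40555 = (-19304 + 254*√(8 + 7)) - 40555 = (-19304 + 254*√15) - 40555 = -59859 + 254*√15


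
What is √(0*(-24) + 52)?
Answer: 2*√13 ≈ 7.2111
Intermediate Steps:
√(0*(-24) + 52) = √(0 + 52) = √52 = 2*√13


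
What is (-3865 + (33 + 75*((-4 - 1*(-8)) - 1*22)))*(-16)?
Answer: 82912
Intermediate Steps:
(-3865 + (33 + 75*((-4 - 1*(-8)) - 1*22)))*(-16) = (-3865 + (33 + 75*((-4 + 8) - 22)))*(-16) = (-3865 + (33 + 75*(4 - 22)))*(-16) = (-3865 + (33 + 75*(-18)))*(-16) = (-3865 + (33 - 1350))*(-16) = (-3865 - 1317)*(-16) = -5182*(-16) = 82912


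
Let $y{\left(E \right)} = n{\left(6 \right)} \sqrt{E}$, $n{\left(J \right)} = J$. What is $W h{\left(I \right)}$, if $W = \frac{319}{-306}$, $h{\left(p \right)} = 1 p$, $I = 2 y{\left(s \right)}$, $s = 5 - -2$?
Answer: $- \frac{638 \sqrt{7}}{51} \approx -33.098$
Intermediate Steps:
$s = 7$ ($s = 5 + 2 = 7$)
$y{\left(E \right)} = 6 \sqrt{E}$
$I = 12 \sqrt{7}$ ($I = 2 \cdot 6 \sqrt{7} = 12 \sqrt{7} \approx 31.749$)
$h{\left(p \right)} = p$
$W = - \frac{319}{306}$ ($W = 319 \left(- \frac{1}{306}\right) = - \frac{319}{306} \approx -1.0425$)
$W h{\left(I \right)} = - \frac{319 \cdot 12 \sqrt{7}}{306} = - \frac{638 \sqrt{7}}{51}$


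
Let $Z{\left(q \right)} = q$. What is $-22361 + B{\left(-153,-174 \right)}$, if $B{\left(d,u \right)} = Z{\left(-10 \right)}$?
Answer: $-22371$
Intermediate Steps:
$B{\left(d,u \right)} = -10$
$-22361 + B{\left(-153,-174 \right)} = -22361 - 10 = -22371$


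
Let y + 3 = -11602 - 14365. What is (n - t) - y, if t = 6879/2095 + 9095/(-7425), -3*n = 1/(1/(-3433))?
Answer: 16869664013/622215 ≈ 27112.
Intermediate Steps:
n = 3433/3 (n = -1/(3*(1/(-3433))) = -1/(3*(-1/3433)) = -⅓*(-3433) = 3433/3 ≈ 1144.3)
y = -25970 (y = -3 + (-11602 - 14365) = -3 - 25967 = -25970)
t = 1280902/622215 (t = 6879*(1/2095) + 9095*(-1/7425) = 6879/2095 - 1819/1485 = 1280902/622215 ≈ 2.0586)
(n - t) - y = (3433/3 - 1*1280902/622215) - 1*(-25970) = (3433/3 - 1280902/622215) + 25970 = 710740463/622215 + 25970 = 16869664013/622215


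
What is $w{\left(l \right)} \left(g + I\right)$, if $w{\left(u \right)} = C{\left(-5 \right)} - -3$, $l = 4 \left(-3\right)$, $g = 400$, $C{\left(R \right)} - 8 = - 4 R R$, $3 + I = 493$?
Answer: $-79210$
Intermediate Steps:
$I = 490$ ($I = -3 + 493 = 490$)
$C{\left(R \right)} = 8 - 4 R^{2}$ ($C{\left(R \right)} = 8 + - 4 R R = 8 - 4 R^{2}$)
$l = -12$
$w{\left(u \right)} = -89$ ($w{\left(u \right)} = \left(8 - 4 \left(-5\right)^{2}\right) - -3 = \left(8 - 100\right) + 3 = -92 + 3 = -89$)
$w{\left(l \right)} \left(g + I\right) = - 89 \left(400 + 490\right) = \left(-89\right) 890 = -79210$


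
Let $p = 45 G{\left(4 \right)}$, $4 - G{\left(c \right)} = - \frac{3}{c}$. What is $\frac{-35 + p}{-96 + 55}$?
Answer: $- \frac{715}{164} \approx -4.3598$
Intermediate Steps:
$G{\left(c \right)} = 4 + \frac{3}{c}$ ($G{\left(c \right)} = 4 - - \frac{3}{c} = 4 + \frac{3}{c}$)
$p = \frac{855}{4}$ ($p = 45 \left(4 + \frac{3}{4}\right) = 45 \cdot \frac{19}{4} = \frac{855}{4} \approx 213.75$)
$\frac{-35 + p}{-96 + 55} = \frac{-35 + \frac{855}{4}}{-96 + 55} = \frac{1}{-41} \cdot \frac{715}{4} = \left(- \frac{1}{41}\right) \frac{715}{4} = - \frac{715}{164}$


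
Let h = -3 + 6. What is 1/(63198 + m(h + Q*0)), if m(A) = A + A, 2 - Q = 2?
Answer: 1/63204 ≈ 1.5822e-5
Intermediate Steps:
Q = 0 (Q = 2 - 1*2 = 2 - 2 = 0)
h = 3
m(A) = 2*A
1/(63198 + m(h + Q*0)) = 1/(63198 + 2*(3 + 0*0)) = 1/(63198 + 2*(3 + 0)) = 1/(63198 + 2*3) = 1/(63198 + 6) = 1/63204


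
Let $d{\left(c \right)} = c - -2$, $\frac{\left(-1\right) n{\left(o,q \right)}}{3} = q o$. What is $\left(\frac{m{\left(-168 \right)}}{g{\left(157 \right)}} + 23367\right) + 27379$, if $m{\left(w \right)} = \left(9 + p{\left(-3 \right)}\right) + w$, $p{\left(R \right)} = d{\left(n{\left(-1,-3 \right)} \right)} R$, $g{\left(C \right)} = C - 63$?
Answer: $\frac{2384993}{47} \approx 50745.0$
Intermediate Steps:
$n{\left(o,q \right)} = - 3 o q$ ($n{\left(o,q \right)} = - 3 q o = - 3 o q$)
$d{\left(c \right)} = 2 + c$ ($d{\left(c \right)} = c + 2 = 2 + c$)
$g{\left(C \right)} = -63 + C$
$p{\left(R \right)} = - 7 R$ ($p{\left(R \right)} = \left(2 - \left(-3\right) \left(-3\right)\right) R = \left(2 - 9\right) R = - 7 R$)
$m{\left(w \right)} = 30 + w$ ($m{\left(w \right)} = \left(9 - -21\right) + w = \left(9 + 21\right) + w = 30 + w$)
$\left(\frac{m{\left(-168 \right)}}{g{\left(157 \right)}} + 23367\right) + 27379 = \left(\frac{30 - 168}{-63 + 157} + 23367\right) + 27379 = \left(- \frac{138}{94} + 23367\right) + 27379 = \left(\left(-138\right) \frac{1}{94} + 23367\right) + 27379 = \left(- \frac{69}{47} + 23367\right) + 27379 = \frac{1098180}{47} + 27379 = \frac{2384993}{47}$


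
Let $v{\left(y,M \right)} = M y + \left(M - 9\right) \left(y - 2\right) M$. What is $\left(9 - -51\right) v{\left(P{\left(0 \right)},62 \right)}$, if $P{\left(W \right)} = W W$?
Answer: $-394320$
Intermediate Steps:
$P{\left(W \right)} = W^{2}$
$v{\left(y,M \right)} = M y + M \left(-9 + M\right) \left(-2 + y\right)$ ($v{\left(y,M \right)} = M y + \left(-9 + M\right) \left(-2 + y\right) M = M y + M \left(-9 + M\right) \left(-2 + y\right)$)
$\left(9 - -51\right) v{\left(P{\left(0 \right)},62 \right)} = \left(9 - -51\right) 62 \left(18 - 8 \cdot 0^{2} - 124 + 62 \cdot 0^{2}\right) = \left(9 + 51\right) 62 \left(18 - 0 - 124 + 62 \cdot 0\right) = 60 \cdot 62 \left(18 + 0 - 124 + 0\right) = 60 \cdot 62 \left(-106\right) = 60 \left(-6572\right) = -394320$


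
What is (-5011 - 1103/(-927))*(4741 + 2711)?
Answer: -3845309832/103 ≈ -3.7333e+7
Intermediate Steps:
(-5011 - 1103/(-927))*(4741 + 2711) = (-5011 - 1103*(-1/927))*7452 = (-5011 + 1103/927)*7452 = -4644094/927*7452 = -3845309832/103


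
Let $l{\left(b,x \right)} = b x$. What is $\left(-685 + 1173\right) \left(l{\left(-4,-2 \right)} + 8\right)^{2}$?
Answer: $124928$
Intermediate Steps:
$\left(-685 + 1173\right) \left(l{\left(-4,-2 \right)} + 8\right)^{2} = \left(-685 + 1173\right) \left(\left(-4\right) \left(-2\right) + 8\right)^{2} = 488 \left(8 + 8\right)^{2} = 488 \cdot 16^{2} = 488 \cdot 256 = 124928$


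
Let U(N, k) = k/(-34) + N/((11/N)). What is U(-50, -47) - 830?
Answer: -224903/374 ≈ -601.34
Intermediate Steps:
U(N, k) = -k/34 + N²/11 (U(N, k) = k*(-1/34) + N*(N/11) = -k/34 + N²/11)
U(-50, -47) - 830 = (-1/34*(-47) + (1/11)*(-50)²) - 830 = (47/34 + (1/11)*2500) - 830 = (47/34 + 2500/11) - 830 = 85517/374 - 830 = -224903/374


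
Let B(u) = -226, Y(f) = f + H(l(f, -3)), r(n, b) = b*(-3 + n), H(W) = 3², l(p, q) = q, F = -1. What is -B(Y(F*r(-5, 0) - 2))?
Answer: 226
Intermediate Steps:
H(W) = 9
Y(f) = 9 + f (Y(f) = f + 9 = 9 + f)
-B(Y(F*r(-5, 0) - 2)) = -1*(-226) = 226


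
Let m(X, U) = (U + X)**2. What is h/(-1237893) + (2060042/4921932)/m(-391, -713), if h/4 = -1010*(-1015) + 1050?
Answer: -4104067191442614349/1237672133586049536 ≈ -3.3160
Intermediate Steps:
h = 4104800 (h = 4*(-1010*(-1015) + 1050) = 4*(1025150 + 1050) = 4*1026200 = 4104800)
h/(-1237893) + (2060042/4921932)/m(-391, -713) = 4104800/(-1237893) + (2060042/4921932)/((-713 - 391)**2) = 4104800*(-1/1237893) + (2060042*(1/4921932))/((-1104)**2) = -4104800/1237893 + (1030021/2460966)/1218816 = -4104800/1237893 + (1030021/2460966)*(1/1218816) = -4104800/1237893 + 1030021/2999464736256 = -4104067191442614349/1237672133586049536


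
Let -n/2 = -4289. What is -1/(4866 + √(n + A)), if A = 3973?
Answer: -4866/23665405 + √12551/23665405 ≈ -0.00020088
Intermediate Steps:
n = 8578 (n = -2*(-4289) = 8578)
-1/(4866 + √(n + A)) = -1/(4866 + √(8578 + 3973)) = -1/(4866 + √12551)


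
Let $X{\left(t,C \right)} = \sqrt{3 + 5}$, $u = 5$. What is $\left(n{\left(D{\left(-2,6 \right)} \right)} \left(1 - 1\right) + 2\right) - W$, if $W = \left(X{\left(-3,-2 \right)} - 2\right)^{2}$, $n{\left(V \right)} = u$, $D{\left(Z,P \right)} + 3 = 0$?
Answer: $-10 + 8 \sqrt{2} \approx 1.3137$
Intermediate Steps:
$D{\left(Z,P \right)} = -3$ ($D{\left(Z,P \right)} = -3 + 0 = -3$)
$n{\left(V \right)} = 5$
$X{\left(t,C \right)} = 2 \sqrt{2}$ ($X{\left(t,C \right)} = \sqrt{8} = 2 \sqrt{2}$)
$W = \left(-2 + 2 \sqrt{2}\right)^{2}$ ($W = \left(2 \sqrt{2} - 2\right)^{2} = \left(-2 + 2 \sqrt{2}\right)^{2} \approx 0.68629$)
$\left(n{\left(D{\left(-2,6 \right)} \right)} \left(1 - 1\right) + 2\right) - W = \left(5 \left(1 - 1\right) + 2\right) - \left(12 - 8 \sqrt{2}\right) = \left(5 \cdot 0 + 2\right) - \left(12 - 8 \sqrt{2}\right) = \left(0 + 2\right) - \left(12 - 8 \sqrt{2}\right) = 2 - \left(12 - 8 \sqrt{2}\right) = -10 + 8 \sqrt{2}$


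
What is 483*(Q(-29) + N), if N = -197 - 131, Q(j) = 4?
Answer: -156492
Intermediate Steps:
N = -328
483*(Q(-29) + N) = 483*(4 - 328) = 483*(-324) = -156492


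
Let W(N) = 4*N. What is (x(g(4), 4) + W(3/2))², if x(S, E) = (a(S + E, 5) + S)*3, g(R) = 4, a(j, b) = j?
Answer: 1764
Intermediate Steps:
x(S, E) = 3*E + 6*S (x(S, E) = ((S + E) + S)*3 = ((E + S) + S)*3 = (E + 2*S)*3 = 3*E + 6*S)
(x(g(4), 4) + W(3/2))² = ((3*4 + 6*4) + 4*(3/2))² = ((12 + 24) + 4*(3*(½)))² = (36 + 4*(3/2))² = (36 + 6)² = 42² = 1764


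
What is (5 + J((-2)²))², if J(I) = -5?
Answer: 0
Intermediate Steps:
(5 + J((-2)²))² = (5 - 5)² = 0² = 0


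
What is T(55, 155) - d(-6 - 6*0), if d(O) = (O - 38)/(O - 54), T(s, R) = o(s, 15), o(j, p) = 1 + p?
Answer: 229/15 ≈ 15.267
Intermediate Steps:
T(s, R) = 16 (T(s, R) = 1 + 15 = 16)
d(O) = (-38 + O)/(-54 + O)
T(55, 155) - d(-6 - 6*0) = 16 - (-38 + (-6 - 6*0))/(-54 + (-6 - 6*0)) = 16 - (-38 + (-6 + 0))/(-54 + (-6 + 0)) = 16 - (-38 - 6)/(-54 - 6) = 16 - (-44)/(-60) = 16 - (-1)*(-44)/60 = 16 - 1*11/15 = 16 - 11/15 = 229/15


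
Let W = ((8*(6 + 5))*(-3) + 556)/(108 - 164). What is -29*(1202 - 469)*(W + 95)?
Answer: -26720049/14 ≈ -1.9086e+6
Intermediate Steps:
W = -73/14 (W = ((8*11)*(-3) + 556)/(-56) = (88*(-3) + 556)*(-1/56) = (-264 + 556)*(-1/56) = 292*(-1/56) = -73/14 ≈ -5.2143)
-29*(1202 - 469)*(W + 95) = -29*(1202 - 469)*(-73/14 + 95) = -21257*1257/14 = -29*921381/14 = -26720049/14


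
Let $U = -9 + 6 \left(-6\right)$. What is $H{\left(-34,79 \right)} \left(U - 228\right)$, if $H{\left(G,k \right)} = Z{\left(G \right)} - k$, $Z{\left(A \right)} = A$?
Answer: $30849$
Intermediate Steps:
$U = -45$ ($U = -9 - 36 = -45$)
$H{\left(G,k \right)} = G - k$
$H{\left(-34,79 \right)} \left(U - 228\right) = \left(-34 - 79\right) \left(-45 - 228\right) = \left(-113\right) \left(-273\right) = 30849$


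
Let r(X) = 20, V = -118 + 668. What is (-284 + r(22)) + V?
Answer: 286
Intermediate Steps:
V = 550
(-284 + r(22)) + V = (-284 + 20) + 550 = -264 + 550 = 286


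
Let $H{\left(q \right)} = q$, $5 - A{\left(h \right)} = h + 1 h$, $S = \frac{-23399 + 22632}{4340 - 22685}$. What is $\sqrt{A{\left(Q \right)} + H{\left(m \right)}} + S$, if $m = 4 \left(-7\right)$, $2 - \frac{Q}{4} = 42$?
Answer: $\frac{767}{18345} + 3 \sqrt{33} \approx 17.276$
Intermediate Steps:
$Q = -160$ ($Q = 8 - 168 = -160$)
$m = -28$
$S = \frac{767}{18345}$ ($S = - \frac{767}{-18345} = \left(-767\right) \left(- \frac{1}{18345}\right) = \frac{767}{18345} \approx 0.04181$)
$A{\left(h \right)} = 5 - 2 h$ ($A{\left(h \right)} = 5 - \left(h + 1 h\right) = 5 - \left(h + h\right) = 5 - 2 h$)
$\sqrt{A{\left(Q \right)} + H{\left(m \right)}} + S = \sqrt{\left(5 - -320\right) - 28} + \frac{767}{18345} = \sqrt{\left(5 + 320\right) - 28} + \frac{767}{18345} = \sqrt{325 - 28} + \frac{767}{18345} = \sqrt{297} + \frac{767}{18345} = 3 \sqrt{33} + \frac{767}{18345} = \frac{767}{18345} + 3 \sqrt{33}$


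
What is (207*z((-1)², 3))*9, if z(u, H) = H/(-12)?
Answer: -1863/4 ≈ -465.75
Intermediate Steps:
z(u, H) = -H/12 (z(u, H) = H*(-1/12) = -H/12)
(207*z((-1)², 3))*9 = (207*(-1/12*3))*9 = (207*(-¼))*9 = -207/4*9 = -1863/4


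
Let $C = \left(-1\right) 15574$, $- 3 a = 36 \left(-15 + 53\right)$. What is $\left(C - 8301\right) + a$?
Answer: $-24331$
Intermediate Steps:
$a = -456$ ($a = - \frac{36 \left(-15 + 53\right)}{3} = - \frac{36 \cdot 38}{3} = \left(- \frac{1}{3}\right) 1368 = -456$)
$C = -15574$
$\left(C - 8301\right) + a = \left(-15574 - 8301\right) - 456 = -23875 - 456 = -24331$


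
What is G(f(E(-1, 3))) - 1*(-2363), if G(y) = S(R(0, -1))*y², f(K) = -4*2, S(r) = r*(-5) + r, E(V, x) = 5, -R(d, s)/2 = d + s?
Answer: 1851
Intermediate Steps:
R(d, s) = -2*d - 2*s (R(d, s) = -2*(d + s) = -2*d - 2*s)
S(r) = -4*r (S(r) = -5*r + r = -4*r)
f(K) = -8
G(y) = -8*y² (G(y) = (-4*(-2*0 - 2*(-1)))*y² = (-4*(0 + 2))*y² = (-4*2)*y² = -8*y²)
G(f(E(-1, 3))) - 1*(-2363) = -8*(-8)² - 1*(-2363) = -8*64 + 2363 = -512 + 2363 = 1851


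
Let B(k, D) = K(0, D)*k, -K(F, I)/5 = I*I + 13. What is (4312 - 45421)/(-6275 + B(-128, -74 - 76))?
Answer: -41109/14402045 ≈ -0.0028544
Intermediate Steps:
K(F, I) = -65 - 5*I² (K(F, I) = -5*(I*I + 13) = -5*(I² + 13) = -5*(13 + I²) = -65 - 5*I²)
B(k, D) = k*(-65 - 5*D²) (B(k, D) = (-65 - 5*D²)*k = k*(-65 - 5*D²))
(4312 - 45421)/(-6275 + B(-128, -74 - 76)) = (4312 - 45421)/(-6275 - 5*(-128)*(13 + (-74 - 76)²)) = -41109/(-6275 - 5*(-128)*(13 + (-150)²)) = -41109/(-6275 - 5*(-128)*(13 + 22500)) = -41109/(-6275 - 5*(-128)*22513) = -41109/(-6275 + 14408320) = -41109/14402045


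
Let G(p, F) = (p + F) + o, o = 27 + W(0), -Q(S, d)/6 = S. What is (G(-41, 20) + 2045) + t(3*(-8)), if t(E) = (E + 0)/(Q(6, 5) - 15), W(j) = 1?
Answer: 34892/17 ≈ 2052.5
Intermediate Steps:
Q(S, d) = -6*S
t(E) = -E/51 (t(E) = (E + 0)/(-6*6 - 15) = E/(-36 - 15) = E/(-51) = E*(-1/51) = -E/51)
o = 28 (o = 27 + 1 = 28)
G(p, F) = 28 + F + p (G(p, F) = (p + F) + 28 = (F + p) + 28 = 28 + F + p)
(G(-41, 20) + 2045) + t(3*(-8)) = ((28 + 20 - 41) + 2045) - (-8)/17 = (7 + 2045) - 1/51*(-24) = 2052 + 8/17 = 34892/17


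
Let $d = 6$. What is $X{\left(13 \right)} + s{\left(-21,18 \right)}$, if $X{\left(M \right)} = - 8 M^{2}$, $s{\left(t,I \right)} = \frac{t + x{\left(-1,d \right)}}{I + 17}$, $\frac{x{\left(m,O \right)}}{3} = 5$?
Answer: $- \frac{47326}{35} \approx -1352.2$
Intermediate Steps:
$x{\left(m,O \right)} = 15$ ($x{\left(m,O \right)} = 3 \cdot 5 = 15$)
$s{\left(t,I \right)} = \frac{15 + t}{17 + I}$ ($s{\left(t,I \right)} = \frac{t + 15}{I + 17} = \frac{15 + t}{17 + I}$)
$X{\left(13 \right)} + s{\left(-21,18 \right)} = - 8 \cdot 13^{2} + \frac{15 - 21}{17 + 18} = \left(-8\right) 169 + \frac{1}{35} \left(-6\right) = -1352 + \frac{1}{35} \left(-6\right) = -1352 - \frac{6}{35} = - \frac{47326}{35}$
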